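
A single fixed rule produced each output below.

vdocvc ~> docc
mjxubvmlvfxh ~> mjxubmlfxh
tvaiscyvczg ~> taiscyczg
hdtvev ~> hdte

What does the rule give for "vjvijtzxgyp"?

jijtzxgyp

Each output is the input with this applied: remove every "v".
For "vjvijtzxgyp" the result is "jijtzxgyp".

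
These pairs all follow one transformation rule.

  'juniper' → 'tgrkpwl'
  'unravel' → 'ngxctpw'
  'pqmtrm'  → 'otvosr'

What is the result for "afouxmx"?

In each case the input is transformed by: reverse the string, then shift every letter 2 places forward in the alphabet (wrapping around).
Doing the same to "afouxmx": "zozwqhc".

zozwqhc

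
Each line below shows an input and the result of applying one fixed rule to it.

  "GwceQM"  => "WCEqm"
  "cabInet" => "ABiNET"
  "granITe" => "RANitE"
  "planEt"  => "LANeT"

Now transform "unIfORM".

NiForm

In each case the input is transformed by: flip the case of every letter, then delete the first character.
On "unIfORM": the first step gives "UNiForm", and the second then gives "NiForm".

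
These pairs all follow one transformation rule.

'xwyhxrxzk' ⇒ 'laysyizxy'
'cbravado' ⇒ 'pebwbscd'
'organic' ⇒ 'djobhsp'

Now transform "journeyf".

Rule — reverse the string, then shift every letter 1 place forward in the alphabet (wrapping around).
Working it through for "journeyf": intermediate "fyenruoj", final "gzfosvpk".

gzfosvpk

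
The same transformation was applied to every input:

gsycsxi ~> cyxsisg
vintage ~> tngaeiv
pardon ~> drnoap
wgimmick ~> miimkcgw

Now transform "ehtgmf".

In each case the input is transformed by: swap each adjacent pair of characters (1↔2, 3↔4, ...), then move the first 2 characters to the end (rotate left by 2).
"ehtgmf" → "hegtfm" → "gtfmhe".

gtfmhe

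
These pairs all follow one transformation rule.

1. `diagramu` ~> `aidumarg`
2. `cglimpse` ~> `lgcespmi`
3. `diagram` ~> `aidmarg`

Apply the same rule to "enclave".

cneeval

Rule — reverse the string, then move the last 3 characters to the front (rotate right by 3).
Applying that to "enclave" gives "cneeval".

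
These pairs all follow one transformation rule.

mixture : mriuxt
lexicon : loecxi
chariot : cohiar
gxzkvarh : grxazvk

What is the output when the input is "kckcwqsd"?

kscqkwc

The pattern: delete the last character, then take characters alternately from the front and the back (1st, last, 2nd, 2nd-last, ...).
Applying both steps to "kckcwqsd": "kckcwqs", then "kscqkwc".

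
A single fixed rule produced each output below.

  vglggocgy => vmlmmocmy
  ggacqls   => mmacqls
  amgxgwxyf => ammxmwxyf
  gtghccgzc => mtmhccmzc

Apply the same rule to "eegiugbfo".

Each output is the input with this applied: replace every "g" with "m".
Doing the same to "eegiugbfo": "eemiumbfo".

eemiumbfo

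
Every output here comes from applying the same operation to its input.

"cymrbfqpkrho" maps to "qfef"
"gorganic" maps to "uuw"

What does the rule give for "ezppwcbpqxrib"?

sdplp

In each case the input is transformed by: keep one character in every 3, starting at position 1 (positions 1st, 4th, 7th, ...), then shift every letter 12 places backward in the alphabet (wrapping around).
"ezppwcbpqxrib" → "epbxb" → "sdplp".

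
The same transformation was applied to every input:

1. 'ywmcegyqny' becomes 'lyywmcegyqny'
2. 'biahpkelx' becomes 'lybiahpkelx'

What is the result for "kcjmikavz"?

The rule is to prepend "ly".
On "kcjmikavz" that produces "lykcjmikavz".

lykcjmikavz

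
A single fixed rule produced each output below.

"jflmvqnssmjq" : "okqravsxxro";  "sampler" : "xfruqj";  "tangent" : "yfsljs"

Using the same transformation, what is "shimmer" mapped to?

Looking at the pairs, the operation is to shift every letter 5 places forward in the alphabet (wrapping around), then delete the last character.
For "shimmer", step one produces "xmnrrjw"; step two turns that into "xmnrrj".
(Check on "sampler": → "xfruqjw" → "xfruqj" ✓)

xmnrrj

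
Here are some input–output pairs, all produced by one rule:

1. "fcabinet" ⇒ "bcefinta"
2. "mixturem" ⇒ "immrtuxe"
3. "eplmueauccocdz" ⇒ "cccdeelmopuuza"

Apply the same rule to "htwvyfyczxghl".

fghhltvwxyyzc

Looking at the pairs, the operation is to sort the characters into alphabetical order, then move the first character to the end.
Applying both steps to "htwvyfyczxghl": "cfghhltvwxyyz", then "fghhltvwxyyzc".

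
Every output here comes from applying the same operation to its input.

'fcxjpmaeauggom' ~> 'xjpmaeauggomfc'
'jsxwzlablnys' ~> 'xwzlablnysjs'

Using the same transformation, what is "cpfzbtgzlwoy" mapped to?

fzbtgzlwoycp

Each output is the input with this applied: move the first 2 characters to the end (rotate left by 2).
"cpfzbtgzlwoy" → "fzbtgzlwoycp".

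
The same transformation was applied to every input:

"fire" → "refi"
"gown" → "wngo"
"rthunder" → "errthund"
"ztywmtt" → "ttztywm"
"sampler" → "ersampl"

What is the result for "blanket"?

etblank

Looking at the pairs, the operation is to move the last 2 characters to the front (rotate right by 2).
Doing the same to "blanket": "etblank".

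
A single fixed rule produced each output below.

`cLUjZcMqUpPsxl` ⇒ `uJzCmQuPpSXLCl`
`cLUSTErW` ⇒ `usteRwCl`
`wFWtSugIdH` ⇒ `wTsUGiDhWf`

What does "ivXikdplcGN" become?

xIKDPLCgnIV

The rule is to flip the case of every letter, then move the first 2 characters to the end (rotate left by 2).
"ivXikdplcGN" → "xIKDPLCgnIV".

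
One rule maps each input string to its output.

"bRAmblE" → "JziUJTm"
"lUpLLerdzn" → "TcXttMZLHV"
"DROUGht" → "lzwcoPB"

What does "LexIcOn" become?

tMFqKwV

Looking at the pairs, the operation is to shift every letter 8 places forward in the alphabet (wrapping around), then flip the case of every letter.
"LexIcOn" → "TmfQkWv" → "tMFqKwV".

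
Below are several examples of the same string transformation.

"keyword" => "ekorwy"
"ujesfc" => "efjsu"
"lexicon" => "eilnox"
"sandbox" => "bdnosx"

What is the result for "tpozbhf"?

fhoptz

In each case the input is transformed by: sort the characters into alphabetical order, then delete the first character.
On "tpozbhf": the first step gives "bfhoptz", and the second then gives "fhoptz".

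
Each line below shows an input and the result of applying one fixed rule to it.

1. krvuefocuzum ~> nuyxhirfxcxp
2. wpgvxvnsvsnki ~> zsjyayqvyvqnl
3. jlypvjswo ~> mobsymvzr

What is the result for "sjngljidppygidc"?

The pattern: shift every letter 3 places forward in the alphabet (wrapping around).
So "sjngljidppygidc" becomes "vmqjomlgssbjlgf".

vmqjomlgssbjlgf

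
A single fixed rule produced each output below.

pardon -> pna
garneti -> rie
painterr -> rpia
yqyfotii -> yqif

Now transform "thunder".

What's happening: sort the characters into reverse alphabetical order, then keep every other character starting from the second (positions 2nd, 4th, 6th, ...).
Applying that to "thunder" gives "tne".
(Check on "pardon": → "rponda" → "pna" ✓)

tne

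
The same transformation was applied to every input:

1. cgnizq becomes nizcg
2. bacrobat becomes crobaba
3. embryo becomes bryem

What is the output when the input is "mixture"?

Each output is the input with this applied: delete the last character, then move the first 2 characters to the end (rotate left by 2).
On "mixture": the first step gives "mixtur", and the second then gives "xturmi".

xturmi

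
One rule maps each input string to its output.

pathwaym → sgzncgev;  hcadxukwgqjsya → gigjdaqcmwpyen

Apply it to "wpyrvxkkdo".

Each output is the input with this applied: shift every letter 6 places forward in the alphabet (wrapping around), then swap the first and last characters.
Working it through for "wpyrvxkkdo": intermediate "cvexbdqqju", final "uvexbdqqjc".
(Check on "pathwaym": → "vgzncges" → "sgzncgev" ✓)

uvexbdqqjc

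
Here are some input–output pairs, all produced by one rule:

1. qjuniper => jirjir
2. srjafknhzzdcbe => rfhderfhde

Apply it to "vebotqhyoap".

etypetyp

Looking at the pairs, the operation is to keep one character in every 3, starting at position 2 (positions 2nd, 5th, 8th, ...), then write the whole string twice.
Working it through for "vebotqhyoap": intermediate "etyp", final "etypetyp".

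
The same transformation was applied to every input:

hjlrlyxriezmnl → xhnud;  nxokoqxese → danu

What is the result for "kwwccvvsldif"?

aslt

Looking at the pairs, the operation is to shift every letter 10 places backward in the alphabet (wrapping around), then keep one character in every 3, starting at position 1 (positions 1st, 4th, 7th, ...).
Applying both steps to "kwwccvvsldif": "ammssllibtyv", then "aslt".
(Check on "nxokoqxese": → "dneaegnuiu" → "danu" ✓)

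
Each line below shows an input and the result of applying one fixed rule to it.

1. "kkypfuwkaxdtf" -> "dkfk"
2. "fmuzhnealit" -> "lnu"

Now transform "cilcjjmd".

In each case the input is transformed by: reverse the string, then keep one character in every 3, starting at position 3 (positions 3rd, 6th, 9th, ...).
Applying both steps to "cilcjjmd": "dmjjclic", then "jl".

jl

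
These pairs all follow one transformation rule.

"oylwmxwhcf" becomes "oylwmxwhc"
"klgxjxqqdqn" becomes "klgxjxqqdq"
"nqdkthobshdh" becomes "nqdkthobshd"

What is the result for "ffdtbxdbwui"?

ffdtbxdbwu

Looking at the pairs, the operation is to delete the last character.
So "ffdtbxdbwui" becomes "ffdtbxdbwu".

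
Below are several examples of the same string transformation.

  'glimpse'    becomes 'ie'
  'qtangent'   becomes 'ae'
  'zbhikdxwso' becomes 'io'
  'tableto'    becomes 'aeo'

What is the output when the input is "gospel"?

Looking at the pairs, the operation is to keep only the vowels.
"gospel" → "oe".

oe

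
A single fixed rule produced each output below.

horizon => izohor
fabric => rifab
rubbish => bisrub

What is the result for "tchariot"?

ariotch

The transformation: delete the last character, then move the first 3 characters to the end (rotate left by 3).
For "tchariot", step one produces "tchario"; step two turns that into "ariotch".
(Check on "fabric": → "fabri" → "rifab" ✓)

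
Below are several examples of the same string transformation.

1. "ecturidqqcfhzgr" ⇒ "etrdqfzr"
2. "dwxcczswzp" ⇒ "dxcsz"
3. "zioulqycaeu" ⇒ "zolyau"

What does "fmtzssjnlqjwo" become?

ftsjljo

What's happening: keep every other character starting from the first (positions 1st, 3rd, 5th, ...).
For "fmtzssjnlqjwo" the result is "ftsjljo".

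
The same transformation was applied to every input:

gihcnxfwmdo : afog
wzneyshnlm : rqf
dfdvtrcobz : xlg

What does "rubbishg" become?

may

Rule — shift every letter 8 places backward in the alphabet (wrapping around), then keep one character in every 3, starting at position 2 (positions 2nd, 5th, 8th, ...).
Starting from "rubbishg": after the first operation, "jmttakzy"; after the second, "may".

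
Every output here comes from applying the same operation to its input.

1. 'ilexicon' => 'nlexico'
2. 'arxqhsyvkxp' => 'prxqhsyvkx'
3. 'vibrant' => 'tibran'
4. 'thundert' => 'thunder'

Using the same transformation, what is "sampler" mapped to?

The rule is to delete the first character, then move the last character to the front.
Doing the same to "sampler": "rample".

rample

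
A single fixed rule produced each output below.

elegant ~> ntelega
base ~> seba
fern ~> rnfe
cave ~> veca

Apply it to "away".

ayaw

Looking at the pairs, the operation is to move the last 2 characters to the front (rotate right by 2).
"away" → "ayaw".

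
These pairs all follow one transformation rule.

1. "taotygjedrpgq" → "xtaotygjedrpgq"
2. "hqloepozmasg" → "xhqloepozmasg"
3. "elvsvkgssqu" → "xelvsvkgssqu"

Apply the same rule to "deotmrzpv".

Rule — prepend "x".
On "deotmrzpv" that produces "xdeotmrzpv".

xdeotmrzpv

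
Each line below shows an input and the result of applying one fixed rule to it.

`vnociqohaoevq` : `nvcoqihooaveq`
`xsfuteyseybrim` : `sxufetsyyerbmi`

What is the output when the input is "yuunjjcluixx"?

Rule — swap each adjacent pair of characters (1↔2, 3↔4, ...).
Doing the same to "yuunjjcluixx": "uynujjlciuxx".

uynujjlciuxx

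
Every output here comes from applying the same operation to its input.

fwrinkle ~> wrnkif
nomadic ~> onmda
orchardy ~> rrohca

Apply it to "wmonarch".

The transformation: delete the last 2 characters, then sort the characters into reverse alphabetical order.
"wmonarch" → "wronma".

wronma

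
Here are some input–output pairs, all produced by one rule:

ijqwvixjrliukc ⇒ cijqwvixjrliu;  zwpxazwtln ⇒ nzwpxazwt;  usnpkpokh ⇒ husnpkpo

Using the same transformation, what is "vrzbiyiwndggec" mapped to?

cvrzbiyiwndgg

Looking at the pairs, the operation is to move the last character to the front, then delete the last character.
For "vrzbiyiwndggec" the result is "cvrzbiyiwndgg".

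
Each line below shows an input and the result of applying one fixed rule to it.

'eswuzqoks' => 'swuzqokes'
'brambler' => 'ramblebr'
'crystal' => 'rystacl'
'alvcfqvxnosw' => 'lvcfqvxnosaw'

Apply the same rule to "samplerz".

Each output is the input with this applied: swap the first and last characters, then move the first character to the end.
Starting from "samplerz": after the first operation, "zamplers"; after the second, "amplersz".
(Check on "alvcfqvxnosw": → "wlvcfqvxnosa" → "lvcfqvxnosaw" ✓)

amplersz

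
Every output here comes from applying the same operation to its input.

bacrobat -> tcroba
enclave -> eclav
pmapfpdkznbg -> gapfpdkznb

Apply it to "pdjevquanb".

bjevquan

In each case the input is transformed by: delete the first 2 characters, then move the last character to the front.
Applying that to "pdjevquanb" gives "bjevquan".
(Check on "enclave": → "clave" → "eclav" ✓)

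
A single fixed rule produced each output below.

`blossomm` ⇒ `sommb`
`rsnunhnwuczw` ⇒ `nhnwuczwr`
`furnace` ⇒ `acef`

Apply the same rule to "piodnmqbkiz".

The pattern: move the first character to the end, then delete the first 3 characters.
So "piodnmqbkiz" becomes "nmqbkizp".

nmqbkizp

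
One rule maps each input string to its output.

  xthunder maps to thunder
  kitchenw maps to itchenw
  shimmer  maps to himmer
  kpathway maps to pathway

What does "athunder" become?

thunder

Looking at the pairs, the operation is to delete the first character.
So "athunder" becomes "thunder".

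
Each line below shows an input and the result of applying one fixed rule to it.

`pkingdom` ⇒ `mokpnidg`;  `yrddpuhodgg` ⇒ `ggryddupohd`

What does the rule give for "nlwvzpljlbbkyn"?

In each case the input is transformed by: move the last 2 characters to the front (rotate right by 2), then swap each adjacent pair of characters (1↔2, 3↔4, ...).
For "nlwvzpljlbbkyn", step one produces "ynnlwvzpljlbbk"; step two turns that into "nylnvwpzjlblkb".

nylnvwpzjlblkb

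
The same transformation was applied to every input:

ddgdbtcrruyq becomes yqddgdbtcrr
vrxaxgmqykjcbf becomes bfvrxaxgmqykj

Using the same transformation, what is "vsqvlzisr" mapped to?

Each output is the input with this applied: move the last 2 characters to the front (rotate right by 2), then delete the last character.
Working it through for "vsqvlzisr": intermediate "srvsqvlzi", final "srvsqvlz".

srvsqvlz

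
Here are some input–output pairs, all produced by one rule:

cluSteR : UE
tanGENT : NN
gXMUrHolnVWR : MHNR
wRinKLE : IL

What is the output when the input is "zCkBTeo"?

KE

The rule is to keep one character in every 3, starting at position 3 (positions 3rd, 6th, 9th, ...), then convert every letter to uppercase.
Starting from "zCkBTeo": after the first operation, "ke"; after the second, "KE".
(Check on "tanGENT": → "nN" → "NN" ✓)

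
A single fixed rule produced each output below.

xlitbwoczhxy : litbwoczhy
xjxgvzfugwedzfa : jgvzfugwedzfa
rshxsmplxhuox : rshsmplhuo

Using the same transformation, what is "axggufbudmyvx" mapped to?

What's happening: remove every "x".
So "axggufbudmyvx" becomes "aggufbudmyv".

aggufbudmyv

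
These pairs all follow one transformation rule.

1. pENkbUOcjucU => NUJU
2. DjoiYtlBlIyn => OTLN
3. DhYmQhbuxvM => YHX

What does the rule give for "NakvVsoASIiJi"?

KSSJ

The rule is to keep one character in every 3, starting at position 3 (positions 3rd, 6th, 9th, ...), then convert every letter to uppercase.
"NakvVsoASIiJi" → "ksSJ" → "KSSJ".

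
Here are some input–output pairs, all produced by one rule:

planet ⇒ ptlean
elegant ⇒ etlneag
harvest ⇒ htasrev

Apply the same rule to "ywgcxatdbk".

The rule is to take characters alternately from the front and the back (1st, last, 2nd, 2nd-last, ...).
Applying that to "ywgcxatdbk" gives "ykwbgdctxa".

ykwbgdctxa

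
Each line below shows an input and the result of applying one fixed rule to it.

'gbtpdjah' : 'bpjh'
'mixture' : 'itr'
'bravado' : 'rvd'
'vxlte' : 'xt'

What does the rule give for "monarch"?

oac

Each output is the input with this applied: keep every other character starting from the second (positions 2nd, 4th, 6th, ...).
Doing the same to "monarch": "oac".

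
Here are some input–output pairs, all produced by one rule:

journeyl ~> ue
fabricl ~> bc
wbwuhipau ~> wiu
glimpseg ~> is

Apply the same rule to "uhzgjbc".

Looking at the pairs, the operation is to keep one character in every 3, starting at position 3 (positions 3rd, 6th, 9th, ...).
Applying that to "uhzgjbc" gives "zb".

zb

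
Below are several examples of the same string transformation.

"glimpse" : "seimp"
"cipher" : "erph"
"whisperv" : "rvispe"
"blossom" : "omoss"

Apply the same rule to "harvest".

Rule — delete the first 2 characters, then move the last 2 characters to the front (rotate right by 2).
"harvest" → "strve".

strve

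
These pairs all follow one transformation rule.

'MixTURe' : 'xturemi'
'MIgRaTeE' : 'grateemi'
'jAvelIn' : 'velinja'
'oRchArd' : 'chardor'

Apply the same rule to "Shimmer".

Looking at the pairs, the operation is to move the first 2 characters to the end (rotate left by 2), then convert every letter to lowercase.
Starting from "Shimmer": after the first operation, "immerSh"; after the second, "immersh".

immersh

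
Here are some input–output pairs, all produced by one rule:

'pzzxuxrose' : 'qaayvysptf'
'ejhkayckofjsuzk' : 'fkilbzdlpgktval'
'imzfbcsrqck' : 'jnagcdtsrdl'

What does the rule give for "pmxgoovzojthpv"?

Rule — shift every letter 1 place forward in the alphabet (wrapping around).
Doing the same to "pmxgoovzojthpv": "qnyhppwapkuiqw".

qnyhppwapkuiqw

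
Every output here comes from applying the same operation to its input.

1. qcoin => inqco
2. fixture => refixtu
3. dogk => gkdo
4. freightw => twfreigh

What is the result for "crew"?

In each case the input is transformed by: move the last 2 characters to the front (rotate right by 2).
"crew" → "ewcr".

ewcr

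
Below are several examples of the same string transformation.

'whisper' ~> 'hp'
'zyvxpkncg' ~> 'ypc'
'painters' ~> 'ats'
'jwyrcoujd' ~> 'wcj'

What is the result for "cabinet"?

The transformation: keep one character in every 3, starting at position 2 (positions 2nd, 5th, 8th, ...).
For "cabinet" the result is "an".

an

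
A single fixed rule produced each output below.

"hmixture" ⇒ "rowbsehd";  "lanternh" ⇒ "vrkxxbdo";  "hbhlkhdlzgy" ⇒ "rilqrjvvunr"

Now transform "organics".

Looking at the pairs, the operation is to shift every letter 10 places forward in the alphabet (wrapping around), then take characters alternately from the front and the back (1st, last, 2nd, 2nd-last, ...).
Starting from "organics": after the first operation, "ybqkxsmc"; after the second, "ycbmqskx".

ycbmqskx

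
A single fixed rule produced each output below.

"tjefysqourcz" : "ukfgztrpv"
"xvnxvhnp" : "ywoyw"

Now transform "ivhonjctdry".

jwipokdu

The transformation: shift every letter 1 place forward in the alphabet (wrapping around), then delete the last 3 characters.
"ivhonjctdry" → "jwipokduesz" → "jwipokdu".
(Check on "xvnxvhnp": → "ywoywioq" → "ywoyw" ✓)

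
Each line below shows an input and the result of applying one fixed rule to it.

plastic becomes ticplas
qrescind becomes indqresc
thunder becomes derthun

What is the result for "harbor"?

borhar

Each output is the input with this applied: move the last 3 characters to the front (rotate right by 3).
On "harbor" that produces "borhar".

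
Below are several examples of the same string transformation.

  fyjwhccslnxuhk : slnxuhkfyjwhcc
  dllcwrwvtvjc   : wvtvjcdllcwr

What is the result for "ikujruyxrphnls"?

xrphnlsikujruy

Each output is the input with this applied: swap the front and back halves of the string.
Doing the same to "ikujruyxrphnls": "xrphnlsikujruy".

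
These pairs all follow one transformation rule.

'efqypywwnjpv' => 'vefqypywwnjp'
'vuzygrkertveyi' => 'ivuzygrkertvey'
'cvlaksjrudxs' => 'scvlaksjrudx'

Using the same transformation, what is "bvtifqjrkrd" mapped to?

dbvtifqjrkr

What's happening: move the last character to the front.
Applying that to "bvtifqjrkrd" gives "dbvtifqjrkr".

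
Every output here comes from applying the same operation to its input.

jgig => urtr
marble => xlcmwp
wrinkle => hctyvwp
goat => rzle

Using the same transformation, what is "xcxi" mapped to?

The pattern: shift every letter 11 places forward in the alphabet (wrapping around).
Applying that to "xcxi" gives "init".

init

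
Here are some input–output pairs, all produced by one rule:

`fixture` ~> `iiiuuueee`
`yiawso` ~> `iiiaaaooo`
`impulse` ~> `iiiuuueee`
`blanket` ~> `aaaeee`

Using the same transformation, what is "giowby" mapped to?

Looking at the pairs, the operation is to repeat every character 3 times, then keep only the vowels.
Applying both steps to "giowby": "gggiiiooowwwbbbyyy", then "iiiooo".
(Check on "fixture": → "fffiiixxxtttuuurrreee" → "iiiuuueee" ✓)

iiiooo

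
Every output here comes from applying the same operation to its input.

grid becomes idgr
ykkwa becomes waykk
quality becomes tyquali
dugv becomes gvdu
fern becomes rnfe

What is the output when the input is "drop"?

The transformation: move the last 2 characters to the front (rotate right by 2).
Doing the same to "drop": "opdr".

opdr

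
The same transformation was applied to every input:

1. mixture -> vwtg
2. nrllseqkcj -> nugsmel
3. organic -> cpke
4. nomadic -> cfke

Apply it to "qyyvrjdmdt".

The rule is to delete the first 3 characters, then shift every letter 2 places forward in the alphabet (wrapping around).
On "qyyvrjdmdt": the first step gives "vrjdmdt", and the second then gives "xtlfofv".
(Check on "nrllseqkcj": → "lseqkcj" → "nugsmel" ✓)

xtlfofv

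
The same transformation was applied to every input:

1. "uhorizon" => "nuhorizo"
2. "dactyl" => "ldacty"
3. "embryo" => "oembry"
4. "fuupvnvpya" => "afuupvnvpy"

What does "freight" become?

In each case the input is transformed by: move the last character to the front.
For "freight" the result is "tfreigh".

tfreigh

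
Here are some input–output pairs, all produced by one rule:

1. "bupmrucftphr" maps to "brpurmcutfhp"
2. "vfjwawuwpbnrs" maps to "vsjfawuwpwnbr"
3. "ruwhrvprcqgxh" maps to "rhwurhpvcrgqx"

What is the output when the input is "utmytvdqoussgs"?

usmttydvoqsugs

The transformation: move the last character to the front, then swap each adjacent pair of characters (1↔2, 3↔4, ...).
On "utmytvdqoussgs": the first step gives "sutmytvdqoussg", and the second then gives "usmttydvoqsugs".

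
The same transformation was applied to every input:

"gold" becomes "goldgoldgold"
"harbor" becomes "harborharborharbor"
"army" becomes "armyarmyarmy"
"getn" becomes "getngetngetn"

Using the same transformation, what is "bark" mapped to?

Looking at the pairs, the operation is to write the whole string 3 times in a row.
"bark" → "barkbarkbark".

barkbarkbark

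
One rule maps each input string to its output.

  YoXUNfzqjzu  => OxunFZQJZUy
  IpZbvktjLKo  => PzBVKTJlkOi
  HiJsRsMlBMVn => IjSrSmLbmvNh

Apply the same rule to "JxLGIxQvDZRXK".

The rule is to flip the case of every letter, then move the first character to the end.
"JxLGIxQvDZRXK" → "jXlgiXqVdzrxk" → "XlgiXqVdzrxkj".

XlgiXqVdzrxkj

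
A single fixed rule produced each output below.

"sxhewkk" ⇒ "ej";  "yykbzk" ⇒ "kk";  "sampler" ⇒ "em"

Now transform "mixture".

yu

Looking at the pairs, the operation is to shift every letter 12 places forward in the alphabet (wrapping around), then keep only the first 2 characters.
"mixture" → "yujfgdq" → "yu".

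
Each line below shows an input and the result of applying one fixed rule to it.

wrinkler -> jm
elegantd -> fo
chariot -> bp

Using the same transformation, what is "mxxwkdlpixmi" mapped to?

yejj

Rule — shift every letter 1 place forward in the alphabet (wrapping around), then keep one character in every 3, starting at position 3 (positions 3rd, 6th, 9th, ...).
Working it through for "mxxwkdlpixmi": intermediate "nyyxlemqjynj", final "yejj".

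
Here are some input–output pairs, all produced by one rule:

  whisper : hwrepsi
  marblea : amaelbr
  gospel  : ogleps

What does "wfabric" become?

fwcirba

Looking at the pairs, the operation is to move the first 2 characters to the end (rotate left by 2), then reverse the string.
So "wfabric" becomes "fwcirba".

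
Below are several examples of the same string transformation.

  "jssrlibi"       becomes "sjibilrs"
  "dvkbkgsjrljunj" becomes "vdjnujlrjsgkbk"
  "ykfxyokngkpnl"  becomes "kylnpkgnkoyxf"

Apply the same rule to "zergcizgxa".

Each output is the input with this applied: move the first 2 characters to the end (rotate left by 2), then reverse the string.
Applying that to "zergcizgxa" gives "ezaxgzicgr".

ezaxgzicgr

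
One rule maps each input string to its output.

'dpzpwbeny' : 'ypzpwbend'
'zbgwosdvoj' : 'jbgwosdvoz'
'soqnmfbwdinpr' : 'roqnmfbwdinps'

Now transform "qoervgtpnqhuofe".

eoervgtpnqhuofq

What's happening: swap the first and last characters.
So "qoervgtpnqhuofe" becomes "eoervgtpnqhuofq".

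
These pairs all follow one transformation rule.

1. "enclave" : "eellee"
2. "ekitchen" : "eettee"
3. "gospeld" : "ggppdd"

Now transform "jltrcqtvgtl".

The pattern: keep one character in every 3, starting at position 1 (positions 1st, 4th, 7th, ...), then double every character.
Working it through for "jltrcqtvgtl": intermediate "jrtt", final "jjrrtttt".

jjrrtttt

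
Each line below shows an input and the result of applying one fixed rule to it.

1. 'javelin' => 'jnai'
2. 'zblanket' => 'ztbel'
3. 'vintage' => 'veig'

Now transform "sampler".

srae

What's happening: take characters alternately from the front and the back (1st, last, 2nd, 2nd-last, ...), then delete the last 3 characters.
Starting from "sampler": after the first operation, "sraemlp"; after the second, "srae".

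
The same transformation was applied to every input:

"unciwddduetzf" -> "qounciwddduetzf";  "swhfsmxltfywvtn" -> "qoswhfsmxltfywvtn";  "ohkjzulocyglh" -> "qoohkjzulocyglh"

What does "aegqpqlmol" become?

The rule is to prepend "qo".
On "aegqpqlmol" that produces "qoaegqpqlmol".

qoaegqpqlmol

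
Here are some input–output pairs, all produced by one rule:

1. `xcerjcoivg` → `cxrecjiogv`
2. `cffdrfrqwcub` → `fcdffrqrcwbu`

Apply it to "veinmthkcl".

evnitmkhlc

Each output is the input with this applied: swap each adjacent pair of characters (1↔2, 3↔4, ...).
On "veinmthkcl" that produces "evnitmkhlc".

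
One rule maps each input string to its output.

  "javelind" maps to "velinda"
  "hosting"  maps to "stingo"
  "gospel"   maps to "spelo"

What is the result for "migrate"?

The pattern: delete the first character, then move the first character to the end.
For "migrate", step one produces "igrate"; step two turns that into "gratei".

gratei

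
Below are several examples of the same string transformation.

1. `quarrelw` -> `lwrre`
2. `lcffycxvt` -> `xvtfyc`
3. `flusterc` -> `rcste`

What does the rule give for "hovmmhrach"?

What's happening: delete the first 3 characters, then move the first 3 characters to the end (rotate left by 3).
For "hovmmhrach", step one produces "mmhrach"; step two turns that into "rachmmh".

rachmmh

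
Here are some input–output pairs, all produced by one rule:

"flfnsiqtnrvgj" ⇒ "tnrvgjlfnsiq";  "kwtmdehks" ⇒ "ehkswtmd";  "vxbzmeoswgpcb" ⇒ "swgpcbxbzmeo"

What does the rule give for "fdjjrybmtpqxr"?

mtpqxrdjjryb

In each case the input is transformed by: delete the first character, then swap the front and back halves of the string.
Starting from "fdjjrybmtpqxr": after the first operation, "djjrybmtpqxr"; after the second, "mtpqxrdjjryb".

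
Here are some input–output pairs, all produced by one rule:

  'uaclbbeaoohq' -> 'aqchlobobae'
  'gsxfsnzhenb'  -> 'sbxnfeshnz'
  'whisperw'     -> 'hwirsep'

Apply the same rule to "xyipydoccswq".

yqiwpsycdco

Looking at the pairs, the operation is to delete the first character, then take characters alternately from the front and the back (1st, last, 2nd, 2nd-last, ...).
Applying both steps to "xyipydoccswq": "yipydoccswq", then "yqiwpsycdco".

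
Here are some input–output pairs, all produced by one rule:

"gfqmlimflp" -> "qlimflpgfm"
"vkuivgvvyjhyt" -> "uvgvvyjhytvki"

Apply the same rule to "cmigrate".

Looking at the pairs, the operation is to move the first 3 characters to the end (rotate left by 3), then swap the first and last characters.
On "cmigrate": the first step gives "gratecmi", and the second then gives "iratecmg".

iratecmg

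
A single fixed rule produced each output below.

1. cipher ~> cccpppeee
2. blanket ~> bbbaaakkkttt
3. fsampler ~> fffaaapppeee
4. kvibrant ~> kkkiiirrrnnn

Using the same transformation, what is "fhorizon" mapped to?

fffoooiiiooo

The rule is to keep every other character starting from the first (positions 1st, 3rd, 5th, ...), then repeat every character 3 times.
Working it through for "fhorizon": intermediate "foio", final "fffoooiiiooo".
(Check on "kvibrant": → "kirn" → "kkkiiirrrnnn" ✓)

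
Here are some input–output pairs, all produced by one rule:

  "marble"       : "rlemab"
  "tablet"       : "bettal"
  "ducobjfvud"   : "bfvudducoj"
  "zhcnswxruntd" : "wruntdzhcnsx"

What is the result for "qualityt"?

ltytquai

Each output is the input with this applied: swap the front and back halves of the string, then swap the first and last characters.
On "qualityt": the first step gives "itytqual", and the second then gives "ltytquai".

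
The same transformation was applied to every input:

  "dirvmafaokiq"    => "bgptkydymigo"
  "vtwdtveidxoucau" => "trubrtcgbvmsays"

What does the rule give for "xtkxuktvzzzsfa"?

vrivsirtxxxqdy

Rule — shift every letter 2 places backward in the alphabet (wrapping around).
Applying that to "xtkxuktvzzzsfa" gives "vrivsirtxxxqdy".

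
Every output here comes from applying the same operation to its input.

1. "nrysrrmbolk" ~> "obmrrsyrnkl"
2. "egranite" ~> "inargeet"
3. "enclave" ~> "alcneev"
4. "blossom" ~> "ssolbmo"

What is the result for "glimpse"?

The rule is to move the last 2 characters to the front (rotate right by 2), then reverse the string.
On "glimpse" that produces "pmilges".

pmilges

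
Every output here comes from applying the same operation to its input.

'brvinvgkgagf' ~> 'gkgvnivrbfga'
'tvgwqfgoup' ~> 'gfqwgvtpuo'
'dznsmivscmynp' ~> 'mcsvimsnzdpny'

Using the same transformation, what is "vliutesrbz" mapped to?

In each case the input is transformed by: move the last 3 characters to the front (rotate right by 3), then reverse the string.
Working it through for "vliutesrbz": intermediate "rbzvliutes", final "setuilvzbr".

setuilvzbr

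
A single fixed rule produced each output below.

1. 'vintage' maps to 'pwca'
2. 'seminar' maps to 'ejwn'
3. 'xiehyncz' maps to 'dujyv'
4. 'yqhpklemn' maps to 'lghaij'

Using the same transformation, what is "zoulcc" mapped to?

hyy

Looking at the pairs, the operation is to delete the first 3 characters, then shift every letter 4 places backward in the alphabet (wrapping around).
Starting from "zoulcc": after the first operation, "lcc"; after the second, "hyy".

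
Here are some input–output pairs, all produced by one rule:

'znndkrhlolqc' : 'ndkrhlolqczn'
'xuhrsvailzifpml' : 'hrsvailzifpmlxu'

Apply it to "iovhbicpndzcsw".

The rule is to move the first 2 characters to the end (rotate left by 2).
"iovhbicpndzcsw" → "vhbicpndzcswio".

vhbicpndzcswio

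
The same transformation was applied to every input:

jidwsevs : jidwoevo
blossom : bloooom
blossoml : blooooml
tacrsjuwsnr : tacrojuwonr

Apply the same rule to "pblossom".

What's happening: replace every "s" with "o".
"pblossom" → "pbloooom".

pbloooom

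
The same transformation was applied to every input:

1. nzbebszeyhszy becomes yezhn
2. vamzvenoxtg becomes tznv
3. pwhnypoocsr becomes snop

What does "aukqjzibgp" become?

pqia

The transformation: keep one character in every 3, starting at position 1 (positions 1st, 4th, 7th, ...), then swap the first and last characters.
On "aukqjzibgp": the first step gives "aqip", and the second then gives "pqia".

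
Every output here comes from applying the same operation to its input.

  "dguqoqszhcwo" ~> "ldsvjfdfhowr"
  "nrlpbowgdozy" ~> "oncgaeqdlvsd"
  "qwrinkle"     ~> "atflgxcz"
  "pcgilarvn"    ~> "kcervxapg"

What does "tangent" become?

The rule is to move the last 2 characters to the front (rotate right by 2), then shift every letter 11 places backward in the alphabet (wrapping around).
On "tangent": the first step gives "nttange", and the second then gives "ciipcvt".

ciipcvt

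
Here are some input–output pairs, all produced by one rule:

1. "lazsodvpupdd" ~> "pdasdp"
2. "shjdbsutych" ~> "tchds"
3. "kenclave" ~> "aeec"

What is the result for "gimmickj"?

The transformation: keep every other character starting from the second (positions 2nd, 4th, 6th, ...), then move the last 2 characters to the front (rotate right by 2).
"gimmickj" → "imcj" → "cjim".

cjim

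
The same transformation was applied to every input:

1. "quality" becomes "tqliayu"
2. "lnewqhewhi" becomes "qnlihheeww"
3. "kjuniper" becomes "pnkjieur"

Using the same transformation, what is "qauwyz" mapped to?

In each case the input is transformed by: sort the characters into reverse alphabetical order, then move the first 2 characters to the end (rotate left by 2).
For "qauwyz", step one produces "zywuqa"; step two turns that into "wuqazy".

wuqazy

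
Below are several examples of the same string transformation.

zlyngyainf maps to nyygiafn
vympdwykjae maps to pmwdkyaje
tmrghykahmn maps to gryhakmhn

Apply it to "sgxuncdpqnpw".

uxcnpdnqwp

The transformation: delete the first 2 characters, then swap each adjacent pair of characters (1↔2, 3↔4, ...).
On "sgxuncdpqnpw": the first step gives "xuncdpqnpw", and the second then gives "uxcnpdnqwp".
(Check on "vympdwykjae": → "mpdwykjae" → "pmwdkyaje" ✓)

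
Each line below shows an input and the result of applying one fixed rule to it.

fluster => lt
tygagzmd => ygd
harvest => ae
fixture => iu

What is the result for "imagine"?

mi

The pattern: keep one character in every 3, starting at position 2 (positions 2nd, 5th, 8th, ...).
On "imagine" that produces "mi".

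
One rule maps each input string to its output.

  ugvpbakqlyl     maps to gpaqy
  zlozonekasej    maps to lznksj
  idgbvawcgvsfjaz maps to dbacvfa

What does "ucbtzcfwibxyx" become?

ctcwby

In each case the input is transformed by: keep every other character starting from the second (positions 2nd, 4th, 6th, ...).
On "ucbtzcfwibxyx" that produces "ctcwby".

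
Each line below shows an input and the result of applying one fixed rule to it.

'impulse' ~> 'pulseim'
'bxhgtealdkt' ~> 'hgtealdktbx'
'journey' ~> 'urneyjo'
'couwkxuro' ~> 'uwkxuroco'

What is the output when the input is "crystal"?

ystalcr

The rule is to move the first 2 characters to the end (rotate left by 2).
Applying that to "crystal" gives "ystalcr".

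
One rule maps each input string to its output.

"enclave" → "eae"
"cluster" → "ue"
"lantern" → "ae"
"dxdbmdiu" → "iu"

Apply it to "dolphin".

oi

In each case the input is transformed by: keep only the vowels.
On "dolphin" that produces "oi".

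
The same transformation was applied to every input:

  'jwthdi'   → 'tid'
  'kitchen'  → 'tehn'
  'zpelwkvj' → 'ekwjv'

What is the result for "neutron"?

Looking at the pairs, the operation is to swap each adjacent pair of characters (1↔2, 3↔4, ...), then delete the first 3 characters.
For "neutron", step one produces "entuorn"; step two turns that into "uorn".
(Check on "kitchen": → "ikctehn" → "tehn" ✓)

uorn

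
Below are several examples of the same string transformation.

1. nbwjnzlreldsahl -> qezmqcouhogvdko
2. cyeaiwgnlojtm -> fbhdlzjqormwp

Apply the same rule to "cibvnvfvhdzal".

fleyqyiykgcdo

The transformation: shift every letter 3 places forward in the alphabet (wrapping around).
For "cibvnvfvhdzal" the result is "fleyqyiykgcdo".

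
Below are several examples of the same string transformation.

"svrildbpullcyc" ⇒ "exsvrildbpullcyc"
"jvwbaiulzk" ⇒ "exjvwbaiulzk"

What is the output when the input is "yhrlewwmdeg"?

exyhrlewwmdeg

The pattern: prepend "ex".
On "yhrlewwmdeg" that produces "exyhrlewwmdeg".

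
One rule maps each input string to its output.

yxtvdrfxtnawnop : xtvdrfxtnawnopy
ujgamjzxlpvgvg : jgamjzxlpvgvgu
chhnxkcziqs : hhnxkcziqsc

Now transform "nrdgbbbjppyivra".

The pattern: move the first character to the end.
Doing the same to "nrdgbbbjppyivra": "rdgbbbjppyivran".

rdgbbbjppyivran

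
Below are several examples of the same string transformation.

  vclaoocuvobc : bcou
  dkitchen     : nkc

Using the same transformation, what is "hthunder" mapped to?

rtn

The transformation: keep one character in every 3, starting at position 2 (positions 2nd, 5th, 8th, ...), then move the last character to the front.
Working it through for "hthunder": intermediate "tnr", final "rtn".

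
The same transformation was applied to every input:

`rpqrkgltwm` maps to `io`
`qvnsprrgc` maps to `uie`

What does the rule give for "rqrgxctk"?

In each case the input is transformed by: shift every letter 2 places forward in the alphabet (wrapping around), then keep only the vowels.
Working it through for "rqrgxctk": intermediate "tstizevm", final "ie".

ie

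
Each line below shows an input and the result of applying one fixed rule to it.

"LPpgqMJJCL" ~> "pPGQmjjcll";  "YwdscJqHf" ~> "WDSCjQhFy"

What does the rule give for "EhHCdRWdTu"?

Rule — flip the case of every letter, then move the first character to the end.
Working it through for "EhHCdRWdTu": intermediate "eHhcDrwDtU", final "HhcDrwDtUe".

HhcDrwDtUe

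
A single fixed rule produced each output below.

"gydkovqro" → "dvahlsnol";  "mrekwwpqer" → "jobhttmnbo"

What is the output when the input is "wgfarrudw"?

The transformation: shift every letter 3 places backward in the alphabet (wrapping around).
Doing the same to "wgfarrudw": "tdcxoorat".

tdcxoorat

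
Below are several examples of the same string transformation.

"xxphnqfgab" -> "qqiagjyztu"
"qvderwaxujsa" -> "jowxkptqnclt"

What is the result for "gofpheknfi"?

In each case the input is transformed by: shift every letter 7 places backward in the alphabet (wrapping around).
Doing the same to "gofpheknfi": "zhyiaxdgyb".

zhyiaxdgyb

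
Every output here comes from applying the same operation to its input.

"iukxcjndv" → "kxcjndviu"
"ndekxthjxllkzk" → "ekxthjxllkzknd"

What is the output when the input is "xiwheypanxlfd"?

What's happening: move the first 2 characters to the end (rotate left by 2).
So "xiwheypanxlfd" becomes "wheypanxlfdxi".

wheypanxlfdxi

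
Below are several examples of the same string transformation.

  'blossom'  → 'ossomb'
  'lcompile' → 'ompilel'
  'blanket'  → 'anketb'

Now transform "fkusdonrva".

What's happening: move the first 2 characters to the end (rotate left by 2), then delete the last character.
For "fkusdonrva" the result is "usdonrvaf".

usdonrvaf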